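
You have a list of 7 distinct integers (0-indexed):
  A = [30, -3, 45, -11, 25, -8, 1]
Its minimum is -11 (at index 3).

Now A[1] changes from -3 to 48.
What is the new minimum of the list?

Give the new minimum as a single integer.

Answer: -11

Derivation:
Old min = -11 (at index 3)
Change: A[1] -3 -> 48
Changed element was NOT the old min.
  New min = min(old_min, new_val) = min(-11, 48) = -11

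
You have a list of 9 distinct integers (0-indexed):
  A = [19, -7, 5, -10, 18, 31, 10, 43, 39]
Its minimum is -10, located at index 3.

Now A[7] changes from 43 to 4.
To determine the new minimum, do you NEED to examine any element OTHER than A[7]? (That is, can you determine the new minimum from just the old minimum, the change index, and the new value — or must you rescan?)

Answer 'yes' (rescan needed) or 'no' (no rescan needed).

Answer: no

Derivation:
Old min = -10 at index 3
Change at index 7: 43 -> 4
Index 7 was NOT the min. New min = min(-10, 4). No rescan of other elements needed.
Needs rescan: no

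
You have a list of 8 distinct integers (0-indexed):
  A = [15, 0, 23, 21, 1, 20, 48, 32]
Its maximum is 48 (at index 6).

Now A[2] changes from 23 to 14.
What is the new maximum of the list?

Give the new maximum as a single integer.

Old max = 48 (at index 6)
Change: A[2] 23 -> 14
Changed element was NOT the old max.
  New max = max(old_max, new_val) = max(48, 14) = 48

Answer: 48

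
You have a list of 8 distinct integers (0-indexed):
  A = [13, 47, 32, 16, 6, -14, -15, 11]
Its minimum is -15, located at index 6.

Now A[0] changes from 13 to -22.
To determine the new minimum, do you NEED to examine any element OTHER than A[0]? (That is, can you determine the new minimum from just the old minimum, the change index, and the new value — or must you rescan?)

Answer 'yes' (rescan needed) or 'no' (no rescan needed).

Answer: no

Derivation:
Old min = -15 at index 6
Change at index 0: 13 -> -22
Index 0 was NOT the min. New min = min(-15, -22). No rescan of other elements needed.
Needs rescan: no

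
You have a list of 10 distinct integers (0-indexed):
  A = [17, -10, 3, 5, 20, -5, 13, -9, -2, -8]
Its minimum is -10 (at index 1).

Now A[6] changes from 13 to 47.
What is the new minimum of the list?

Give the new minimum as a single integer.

Old min = -10 (at index 1)
Change: A[6] 13 -> 47
Changed element was NOT the old min.
  New min = min(old_min, new_val) = min(-10, 47) = -10

Answer: -10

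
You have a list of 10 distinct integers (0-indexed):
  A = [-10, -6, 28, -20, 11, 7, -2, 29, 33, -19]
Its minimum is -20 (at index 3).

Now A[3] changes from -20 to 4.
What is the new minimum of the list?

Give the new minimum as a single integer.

Old min = -20 (at index 3)
Change: A[3] -20 -> 4
Changed element WAS the min. Need to check: is 4 still <= all others?
  Min of remaining elements: -19
  New min = min(4, -19) = -19

Answer: -19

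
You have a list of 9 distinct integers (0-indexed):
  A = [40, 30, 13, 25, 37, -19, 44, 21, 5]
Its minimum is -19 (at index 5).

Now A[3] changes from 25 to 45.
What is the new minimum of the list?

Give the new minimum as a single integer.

Old min = -19 (at index 5)
Change: A[3] 25 -> 45
Changed element was NOT the old min.
  New min = min(old_min, new_val) = min(-19, 45) = -19

Answer: -19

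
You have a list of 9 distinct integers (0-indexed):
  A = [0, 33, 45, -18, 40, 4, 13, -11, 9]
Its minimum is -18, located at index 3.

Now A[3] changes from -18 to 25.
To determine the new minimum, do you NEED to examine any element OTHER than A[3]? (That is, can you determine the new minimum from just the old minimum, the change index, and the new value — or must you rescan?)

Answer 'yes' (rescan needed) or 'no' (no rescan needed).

Answer: yes

Derivation:
Old min = -18 at index 3
Change at index 3: -18 -> 25
Index 3 WAS the min and new value 25 > old min -18. Must rescan other elements to find the new min.
Needs rescan: yes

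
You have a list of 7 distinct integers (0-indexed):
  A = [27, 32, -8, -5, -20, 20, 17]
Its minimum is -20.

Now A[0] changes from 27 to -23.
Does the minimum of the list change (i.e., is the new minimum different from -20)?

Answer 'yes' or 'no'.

Answer: yes

Derivation:
Old min = -20
Change: A[0] 27 -> -23
Changed element was NOT the min; min changes only if -23 < -20.
New min = -23; changed? yes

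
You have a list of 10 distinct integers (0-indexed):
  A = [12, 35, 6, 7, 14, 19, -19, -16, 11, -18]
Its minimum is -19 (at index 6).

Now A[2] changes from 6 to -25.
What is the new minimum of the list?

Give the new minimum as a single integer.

Answer: -25

Derivation:
Old min = -19 (at index 6)
Change: A[2] 6 -> -25
Changed element was NOT the old min.
  New min = min(old_min, new_val) = min(-19, -25) = -25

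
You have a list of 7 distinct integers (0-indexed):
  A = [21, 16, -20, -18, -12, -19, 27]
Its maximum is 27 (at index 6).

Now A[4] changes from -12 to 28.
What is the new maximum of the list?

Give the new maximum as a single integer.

Old max = 27 (at index 6)
Change: A[4] -12 -> 28
Changed element was NOT the old max.
  New max = max(old_max, new_val) = max(27, 28) = 28

Answer: 28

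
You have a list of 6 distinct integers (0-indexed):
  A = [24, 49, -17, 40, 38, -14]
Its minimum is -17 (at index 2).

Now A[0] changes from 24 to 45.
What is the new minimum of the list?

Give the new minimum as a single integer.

Old min = -17 (at index 2)
Change: A[0] 24 -> 45
Changed element was NOT the old min.
  New min = min(old_min, new_val) = min(-17, 45) = -17

Answer: -17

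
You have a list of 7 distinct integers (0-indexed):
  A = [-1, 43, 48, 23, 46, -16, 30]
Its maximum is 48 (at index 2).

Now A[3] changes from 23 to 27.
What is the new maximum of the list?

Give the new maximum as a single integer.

Old max = 48 (at index 2)
Change: A[3] 23 -> 27
Changed element was NOT the old max.
  New max = max(old_max, new_val) = max(48, 27) = 48

Answer: 48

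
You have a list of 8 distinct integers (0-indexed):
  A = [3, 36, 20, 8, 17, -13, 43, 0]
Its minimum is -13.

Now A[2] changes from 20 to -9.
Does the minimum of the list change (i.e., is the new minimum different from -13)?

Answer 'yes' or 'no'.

Answer: no

Derivation:
Old min = -13
Change: A[2] 20 -> -9
Changed element was NOT the min; min changes only if -9 < -13.
New min = -13; changed? no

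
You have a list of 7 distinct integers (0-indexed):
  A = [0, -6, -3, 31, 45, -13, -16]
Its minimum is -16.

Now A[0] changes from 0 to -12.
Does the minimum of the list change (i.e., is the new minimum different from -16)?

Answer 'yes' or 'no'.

Old min = -16
Change: A[0] 0 -> -12
Changed element was NOT the min; min changes only if -12 < -16.
New min = -16; changed? no

Answer: no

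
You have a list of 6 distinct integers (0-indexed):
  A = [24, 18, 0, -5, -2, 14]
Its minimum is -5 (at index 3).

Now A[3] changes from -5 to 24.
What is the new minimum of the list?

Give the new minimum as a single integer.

Old min = -5 (at index 3)
Change: A[3] -5 -> 24
Changed element WAS the min. Need to check: is 24 still <= all others?
  Min of remaining elements: -2
  New min = min(24, -2) = -2

Answer: -2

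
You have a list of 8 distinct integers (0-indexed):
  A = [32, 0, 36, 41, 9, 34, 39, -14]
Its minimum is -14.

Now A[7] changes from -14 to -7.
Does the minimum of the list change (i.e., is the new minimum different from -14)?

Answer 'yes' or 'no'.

Old min = -14
Change: A[7] -14 -> -7
Changed element was the min; new min must be rechecked.
New min = -7; changed? yes

Answer: yes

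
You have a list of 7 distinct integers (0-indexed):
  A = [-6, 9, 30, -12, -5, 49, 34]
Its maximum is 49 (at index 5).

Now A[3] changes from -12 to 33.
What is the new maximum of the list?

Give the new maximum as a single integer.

Old max = 49 (at index 5)
Change: A[3] -12 -> 33
Changed element was NOT the old max.
  New max = max(old_max, new_val) = max(49, 33) = 49

Answer: 49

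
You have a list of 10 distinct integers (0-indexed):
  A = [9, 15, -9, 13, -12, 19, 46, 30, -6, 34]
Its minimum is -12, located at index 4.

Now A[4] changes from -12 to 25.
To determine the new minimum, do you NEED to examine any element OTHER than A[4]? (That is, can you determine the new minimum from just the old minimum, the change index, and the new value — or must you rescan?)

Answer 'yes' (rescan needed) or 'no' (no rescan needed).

Old min = -12 at index 4
Change at index 4: -12 -> 25
Index 4 WAS the min and new value 25 > old min -12. Must rescan other elements to find the new min.
Needs rescan: yes

Answer: yes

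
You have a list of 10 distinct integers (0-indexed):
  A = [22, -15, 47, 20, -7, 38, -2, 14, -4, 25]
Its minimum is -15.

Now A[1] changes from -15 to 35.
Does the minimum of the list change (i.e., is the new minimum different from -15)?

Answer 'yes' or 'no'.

Old min = -15
Change: A[1] -15 -> 35
Changed element was the min; new min must be rechecked.
New min = -7; changed? yes

Answer: yes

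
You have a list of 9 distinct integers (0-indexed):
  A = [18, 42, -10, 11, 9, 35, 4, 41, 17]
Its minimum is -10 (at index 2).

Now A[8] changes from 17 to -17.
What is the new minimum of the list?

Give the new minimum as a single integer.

Old min = -10 (at index 2)
Change: A[8] 17 -> -17
Changed element was NOT the old min.
  New min = min(old_min, new_val) = min(-10, -17) = -17

Answer: -17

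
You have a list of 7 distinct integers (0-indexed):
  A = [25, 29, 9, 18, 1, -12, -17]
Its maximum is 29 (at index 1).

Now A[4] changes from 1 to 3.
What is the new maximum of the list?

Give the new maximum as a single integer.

Answer: 29

Derivation:
Old max = 29 (at index 1)
Change: A[4] 1 -> 3
Changed element was NOT the old max.
  New max = max(old_max, new_val) = max(29, 3) = 29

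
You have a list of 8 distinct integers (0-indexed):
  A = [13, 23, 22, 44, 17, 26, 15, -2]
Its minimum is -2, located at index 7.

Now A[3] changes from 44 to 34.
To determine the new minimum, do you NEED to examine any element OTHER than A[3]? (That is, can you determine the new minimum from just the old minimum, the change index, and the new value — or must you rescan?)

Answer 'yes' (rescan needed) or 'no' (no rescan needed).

Old min = -2 at index 7
Change at index 3: 44 -> 34
Index 3 was NOT the min. New min = min(-2, 34). No rescan of other elements needed.
Needs rescan: no

Answer: no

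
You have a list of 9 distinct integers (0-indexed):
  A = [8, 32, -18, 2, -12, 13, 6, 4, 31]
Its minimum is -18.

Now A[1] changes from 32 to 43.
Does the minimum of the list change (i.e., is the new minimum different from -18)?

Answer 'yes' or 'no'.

Answer: no

Derivation:
Old min = -18
Change: A[1] 32 -> 43
Changed element was NOT the min; min changes only if 43 < -18.
New min = -18; changed? no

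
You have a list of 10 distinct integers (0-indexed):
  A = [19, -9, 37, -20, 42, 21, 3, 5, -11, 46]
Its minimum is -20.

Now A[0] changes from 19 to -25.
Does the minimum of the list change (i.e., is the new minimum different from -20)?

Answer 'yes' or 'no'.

Answer: yes

Derivation:
Old min = -20
Change: A[0] 19 -> -25
Changed element was NOT the min; min changes only if -25 < -20.
New min = -25; changed? yes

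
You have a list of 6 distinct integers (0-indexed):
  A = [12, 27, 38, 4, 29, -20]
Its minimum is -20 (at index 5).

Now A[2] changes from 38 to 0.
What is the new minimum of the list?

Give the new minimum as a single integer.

Old min = -20 (at index 5)
Change: A[2] 38 -> 0
Changed element was NOT the old min.
  New min = min(old_min, new_val) = min(-20, 0) = -20

Answer: -20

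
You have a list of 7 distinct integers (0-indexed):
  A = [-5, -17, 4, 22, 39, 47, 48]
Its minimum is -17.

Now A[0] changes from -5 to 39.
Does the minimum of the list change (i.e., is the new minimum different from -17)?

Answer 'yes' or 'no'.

Old min = -17
Change: A[0] -5 -> 39
Changed element was NOT the min; min changes only if 39 < -17.
New min = -17; changed? no

Answer: no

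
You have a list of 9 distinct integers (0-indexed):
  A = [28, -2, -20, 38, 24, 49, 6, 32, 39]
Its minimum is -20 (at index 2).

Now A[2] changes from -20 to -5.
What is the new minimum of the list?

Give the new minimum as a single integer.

Answer: -5

Derivation:
Old min = -20 (at index 2)
Change: A[2] -20 -> -5
Changed element WAS the min. Need to check: is -5 still <= all others?
  Min of remaining elements: -2
  New min = min(-5, -2) = -5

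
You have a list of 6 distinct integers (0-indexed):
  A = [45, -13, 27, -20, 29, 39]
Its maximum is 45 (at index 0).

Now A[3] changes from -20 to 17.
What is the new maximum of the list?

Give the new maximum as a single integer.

Answer: 45

Derivation:
Old max = 45 (at index 0)
Change: A[3] -20 -> 17
Changed element was NOT the old max.
  New max = max(old_max, new_val) = max(45, 17) = 45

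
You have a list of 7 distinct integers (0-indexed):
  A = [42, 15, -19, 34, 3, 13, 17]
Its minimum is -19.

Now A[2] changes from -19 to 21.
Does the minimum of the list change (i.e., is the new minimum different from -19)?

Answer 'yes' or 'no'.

Answer: yes

Derivation:
Old min = -19
Change: A[2] -19 -> 21
Changed element was the min; new min must be rechecked.
New min = 3; changed? yes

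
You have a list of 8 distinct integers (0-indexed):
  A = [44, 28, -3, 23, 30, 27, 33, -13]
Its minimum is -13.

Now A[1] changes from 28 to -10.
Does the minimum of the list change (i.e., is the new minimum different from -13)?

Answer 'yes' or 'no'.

Answer: no

Derivation:
Old min = -13
Change: A[1] 28 -> -10
Changed element was NOT the min; min changes only if -10 < -13.
New min = -13; changed? no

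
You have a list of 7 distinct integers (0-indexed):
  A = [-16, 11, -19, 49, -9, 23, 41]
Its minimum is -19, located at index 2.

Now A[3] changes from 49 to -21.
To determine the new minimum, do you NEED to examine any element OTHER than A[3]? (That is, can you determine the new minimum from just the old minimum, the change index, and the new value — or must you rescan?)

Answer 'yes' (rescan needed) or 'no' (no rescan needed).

Answer: no

Derivation:
Old min = -19 at index 2
Change at index 3: 49 -> -21
Index 3 was NOT the min. New min = min(-19, -21). No rescan of other elements needed.
Needs rescan: no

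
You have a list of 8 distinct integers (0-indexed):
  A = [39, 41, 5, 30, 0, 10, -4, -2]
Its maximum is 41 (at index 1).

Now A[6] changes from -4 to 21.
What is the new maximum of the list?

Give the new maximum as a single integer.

Old max = 41 (at index 1)
Change: A[6] -4 -> 21
Changed element was NOT the old max.
  New max = max(old_max, new_val) = max(41, 21) = 41

Answer: 41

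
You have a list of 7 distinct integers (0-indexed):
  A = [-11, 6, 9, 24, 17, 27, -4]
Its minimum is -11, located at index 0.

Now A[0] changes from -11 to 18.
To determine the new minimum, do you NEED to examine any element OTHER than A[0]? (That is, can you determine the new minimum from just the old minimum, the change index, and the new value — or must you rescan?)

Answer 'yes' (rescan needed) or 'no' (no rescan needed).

Old min = -11 at index 0
Change at index 0: -11 -> 18
Index 0 WAS the min and new value 18 > old min -11. Must rescan other elements to find the new min.
Needs rescan: yes

Answer: yes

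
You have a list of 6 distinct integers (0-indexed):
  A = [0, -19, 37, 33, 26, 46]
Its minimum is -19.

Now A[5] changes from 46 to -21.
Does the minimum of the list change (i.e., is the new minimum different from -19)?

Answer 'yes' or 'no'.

Old min = -19
Change: A[5] 46 -> -21
Changed element was NOT the min; min changes only if -21 < -19.
New min = -21; changed? yes

Answer: yes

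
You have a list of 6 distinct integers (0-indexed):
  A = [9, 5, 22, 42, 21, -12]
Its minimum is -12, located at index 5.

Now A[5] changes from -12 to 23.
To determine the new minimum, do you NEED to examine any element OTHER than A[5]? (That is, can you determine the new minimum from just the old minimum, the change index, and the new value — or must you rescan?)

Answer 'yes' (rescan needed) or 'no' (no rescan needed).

Old min = -12 at index 5
Change at index 5: -12 -> 23
Index 5 WAS the min and new value 23 > old min -12. Must rescan other elements to find the new min.
Needs rescan: yes

Answer: yes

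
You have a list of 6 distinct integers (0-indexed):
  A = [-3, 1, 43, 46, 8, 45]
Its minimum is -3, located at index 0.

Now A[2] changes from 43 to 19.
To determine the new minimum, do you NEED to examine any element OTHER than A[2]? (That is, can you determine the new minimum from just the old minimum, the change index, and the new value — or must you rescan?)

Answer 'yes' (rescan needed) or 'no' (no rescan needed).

Old min = -3 at index 0
Change at index 2: 43 -> 19
Index 2 was NOT the min. New min = min(-3, 19). No rescan of other elements needed.
Needs rescan: no

Answer: no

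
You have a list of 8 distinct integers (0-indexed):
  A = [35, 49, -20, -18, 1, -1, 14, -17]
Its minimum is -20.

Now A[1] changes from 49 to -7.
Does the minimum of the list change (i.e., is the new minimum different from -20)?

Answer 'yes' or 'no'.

Answer: no

Derivation:
Old min = -20
Change: A[1] 49 -> -7
Changed element was NOT the min; min changes only if -7 < -20.
New min = -20; changed? no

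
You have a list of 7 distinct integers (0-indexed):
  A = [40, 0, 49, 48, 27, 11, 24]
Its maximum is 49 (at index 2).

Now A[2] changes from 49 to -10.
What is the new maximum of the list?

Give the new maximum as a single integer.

Old max = 49 (at index 2)
Change: A[2] 49 -> -10
Changed element WAS the max -> may need rescan.
  Max of remaining elements: 48
  New max = max(-10, 48) = 48

Answer: 48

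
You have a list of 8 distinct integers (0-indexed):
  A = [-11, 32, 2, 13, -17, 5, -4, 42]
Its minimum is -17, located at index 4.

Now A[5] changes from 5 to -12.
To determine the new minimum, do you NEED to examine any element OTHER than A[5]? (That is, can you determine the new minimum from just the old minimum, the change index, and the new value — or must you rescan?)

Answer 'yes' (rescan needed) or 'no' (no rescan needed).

Old min = -17 at index 4
Change at index 5: 5 -> -12
Index 5 was NOT the min. New min = min(-17, -12). No rescan of other elements needed.
Needs rescan: no

Answer: no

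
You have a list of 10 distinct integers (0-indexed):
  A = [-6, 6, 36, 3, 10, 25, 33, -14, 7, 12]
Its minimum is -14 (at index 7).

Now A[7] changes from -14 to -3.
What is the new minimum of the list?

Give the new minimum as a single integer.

Answer: -6

Derivation:
Old min = -14 (at index 7)
Change: A[7] -14 -> -3
Changed element WAS the min. Need to check: is -3 still <= all others?
  Min of remaining elements: -6
  New min = min(-3, -6) = -6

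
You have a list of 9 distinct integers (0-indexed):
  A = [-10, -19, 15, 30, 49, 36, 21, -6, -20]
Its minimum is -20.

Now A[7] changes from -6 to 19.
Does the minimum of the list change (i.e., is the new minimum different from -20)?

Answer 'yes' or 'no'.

Answer: no

Derivation:
Old min = -20
Change: A[7] -6 -> 19
Changed element was NOT the min; min changes only if 19 < -20.
New min = -20; changed? no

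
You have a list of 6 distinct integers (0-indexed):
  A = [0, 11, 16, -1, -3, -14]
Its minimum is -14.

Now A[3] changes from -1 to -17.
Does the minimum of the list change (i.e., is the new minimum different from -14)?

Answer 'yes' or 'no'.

Old min = -14
Change: A[3] -1 -> -17
Changed element was NOT the min; min changes only if -17 < -14.
New min = -17; changed? yes

Answer: yes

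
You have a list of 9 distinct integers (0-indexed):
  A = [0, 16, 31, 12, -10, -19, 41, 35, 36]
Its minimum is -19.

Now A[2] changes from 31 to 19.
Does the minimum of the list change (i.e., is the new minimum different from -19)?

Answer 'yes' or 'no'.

Answer: no

Derivation:
Old min = -19
Change: A[2] 31 -> 19
Changed element was NOT the min; min changes only if 19 < -19.
New min = -19; changed? no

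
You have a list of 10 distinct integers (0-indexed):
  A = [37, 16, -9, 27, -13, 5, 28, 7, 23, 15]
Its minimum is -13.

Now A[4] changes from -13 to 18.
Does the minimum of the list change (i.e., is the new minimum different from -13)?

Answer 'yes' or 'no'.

Old min = -13
Change: A[4] -13 -> 18
Changed element was the min; new min must be rechecked.
New min = -9; changed? yes

Answer: yes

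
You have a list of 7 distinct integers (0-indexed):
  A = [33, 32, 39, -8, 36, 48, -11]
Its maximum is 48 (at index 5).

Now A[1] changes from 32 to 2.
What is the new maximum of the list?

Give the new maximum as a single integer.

Old max = 48 (at index 5)
Change: A[1] 32 -> 2
Changed element was NOT the old max.
  New max = max(old_max, new_val) = max(48, 2) = 48

Answer: 48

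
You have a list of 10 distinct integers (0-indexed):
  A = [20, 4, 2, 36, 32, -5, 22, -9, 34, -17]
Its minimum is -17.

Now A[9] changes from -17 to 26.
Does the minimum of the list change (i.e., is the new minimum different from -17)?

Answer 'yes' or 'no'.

Old min = -17
Change: A[9] -17 -> 26
Changed element was the min; new min must be rechecked.
New min = -9; changed? yes

Answer: yes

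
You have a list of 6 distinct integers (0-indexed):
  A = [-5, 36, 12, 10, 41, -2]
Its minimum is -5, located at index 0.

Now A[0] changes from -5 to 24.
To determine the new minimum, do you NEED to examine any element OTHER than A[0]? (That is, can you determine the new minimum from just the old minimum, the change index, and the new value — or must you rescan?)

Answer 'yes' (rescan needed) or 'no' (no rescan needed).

Old min = -5 at index 0
Change at index 0: -5 -> 24
Index 0 WAS the min and new value 24 > old min -5. Must rescan other elements to find the new min.
Needs rescan: yes

Answer: yes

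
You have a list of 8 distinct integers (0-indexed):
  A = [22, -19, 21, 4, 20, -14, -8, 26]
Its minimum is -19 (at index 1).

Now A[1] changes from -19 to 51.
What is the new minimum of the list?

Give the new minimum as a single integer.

Old min = -19 (at index 1)
Change: A[1] -19 -> 51
Changed element WAS the min. Need to check: is 51 still <= all others?
  Min of remaining elements: -14
  New min = min(51, -14) = -14

Answer: -14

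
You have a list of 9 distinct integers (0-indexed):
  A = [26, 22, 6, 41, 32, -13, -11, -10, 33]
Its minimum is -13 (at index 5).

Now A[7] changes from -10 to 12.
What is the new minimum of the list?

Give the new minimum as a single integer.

Answer: -13

Derivation:
Old min = -13 (at index 5)
Change: A[7] -10 -> 12
Changed element was NOT the old min.
  New min = min(old_min, new_val) = min(-13, 12) = -13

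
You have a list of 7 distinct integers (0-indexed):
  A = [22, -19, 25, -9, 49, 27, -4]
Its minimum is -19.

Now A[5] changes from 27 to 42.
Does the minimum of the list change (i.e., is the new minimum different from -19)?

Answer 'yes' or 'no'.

Old min = -19
Change: A[5] 27 -> 42
Changed element was NOT the min; min changes only if 42 < -19.
New min = -19; changed? no

Answer: no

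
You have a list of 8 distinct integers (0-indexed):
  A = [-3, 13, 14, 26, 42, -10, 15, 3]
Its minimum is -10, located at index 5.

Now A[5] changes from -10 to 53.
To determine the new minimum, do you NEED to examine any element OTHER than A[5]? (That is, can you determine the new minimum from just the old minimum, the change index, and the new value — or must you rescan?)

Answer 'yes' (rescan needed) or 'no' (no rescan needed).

Old min = -10 at index 5
Change at index 5: -10 -> 53
Index 5 WAS the min and new value 53 > old min -10. Must rescan other elements to find the new min.
Needs rescan: yes

Answer: yes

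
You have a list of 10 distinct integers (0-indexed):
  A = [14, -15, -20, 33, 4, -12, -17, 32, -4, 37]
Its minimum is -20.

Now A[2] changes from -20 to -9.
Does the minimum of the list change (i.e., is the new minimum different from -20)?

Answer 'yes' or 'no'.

Old min = -20
Change: A[2] -20 -> -9
Changed element was the min; new min must be rechecked.
New min = -17; changed? yes

Answer: yes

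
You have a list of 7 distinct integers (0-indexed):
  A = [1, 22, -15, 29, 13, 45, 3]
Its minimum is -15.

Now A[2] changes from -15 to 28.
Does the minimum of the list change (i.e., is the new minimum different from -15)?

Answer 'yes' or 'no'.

Answer: yes

Derivation:
Old min = -15
Change: A[2] -15 -> 28
Changed element was the min; new min must be rechecked.
New min = 1; changed? yes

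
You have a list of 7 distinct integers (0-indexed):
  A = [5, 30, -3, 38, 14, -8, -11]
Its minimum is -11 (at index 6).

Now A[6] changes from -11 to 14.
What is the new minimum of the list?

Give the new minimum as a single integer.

Answer: -8

Derivation:
Old min = -11 (at index 6)
Change: A[6] -11 -> 14
Changed element WAS the min. Need to check: is 14 still <= all others?
  Min of remaining elements: -8
  New min = min(14, -8) = -8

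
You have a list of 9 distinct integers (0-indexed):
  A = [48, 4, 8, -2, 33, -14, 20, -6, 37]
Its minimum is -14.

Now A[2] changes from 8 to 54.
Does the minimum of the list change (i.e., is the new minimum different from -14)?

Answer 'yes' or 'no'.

Answer: no

Derivation:
Old min = -14
Change: A[2] 8 -> 54
Changed element was NOT the min; min changes only if 54 < -14.
New min = -14; changed? no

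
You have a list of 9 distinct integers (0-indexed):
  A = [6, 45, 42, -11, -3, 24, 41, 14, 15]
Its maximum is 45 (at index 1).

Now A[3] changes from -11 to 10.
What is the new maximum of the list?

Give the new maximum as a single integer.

Old max = 45 (at index 1)
Change: A[3] -11 -> 10
Changed element was NOT the old max.
  New max = max(old_max, new_val) = max(45, 10) = 45

Answer: 45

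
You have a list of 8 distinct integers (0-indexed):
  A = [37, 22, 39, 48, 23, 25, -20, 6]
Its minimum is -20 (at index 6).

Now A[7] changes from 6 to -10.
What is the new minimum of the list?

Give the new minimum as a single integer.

Old min = -20 (at index 6)
Change: A[7] 6 -> -10
Changed element was NOT the old min.
  New min = min(old_min, new_val) = min(-20, -10) = -20

Answer: -20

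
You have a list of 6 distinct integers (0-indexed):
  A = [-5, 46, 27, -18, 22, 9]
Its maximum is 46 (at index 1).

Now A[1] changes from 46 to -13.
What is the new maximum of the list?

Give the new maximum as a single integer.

Answer: 27

Derivation:
Old max = 46 (at index 1)
Change: A[1] 46 -> -13
Changed element WAS the max -> may need rescan.
  Max of remaining elements: 27
  New max = max(-13, 27) = 27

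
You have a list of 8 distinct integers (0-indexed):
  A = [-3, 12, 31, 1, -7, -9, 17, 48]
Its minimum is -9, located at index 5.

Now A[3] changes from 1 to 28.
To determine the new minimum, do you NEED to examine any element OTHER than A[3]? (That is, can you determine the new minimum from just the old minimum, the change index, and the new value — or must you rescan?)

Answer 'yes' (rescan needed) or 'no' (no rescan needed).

Answer: no

Derivation:
Old min = -9 at index 5
Change at index 3: 1 -> 28
Index 3 was NOT the min. New min = min(-9, 28). No rescan of other elements needed.
Needs rescan: no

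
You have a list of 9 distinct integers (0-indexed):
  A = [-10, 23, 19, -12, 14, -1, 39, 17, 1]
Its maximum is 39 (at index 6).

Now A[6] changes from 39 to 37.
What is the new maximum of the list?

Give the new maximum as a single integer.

Old max = 39 (at index 6)
Change: A[6] 39 -> 37
Changed element WAS the max -> may need rescan.
  Max of remaining elements: 23
  New max = max(37, 23) = 37

Answer: 37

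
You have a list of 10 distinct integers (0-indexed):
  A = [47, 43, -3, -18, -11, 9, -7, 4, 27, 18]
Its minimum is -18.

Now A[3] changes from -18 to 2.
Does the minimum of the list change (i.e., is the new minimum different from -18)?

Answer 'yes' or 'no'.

Old min = -18
Change: A[3] -18 -> 2
Changed element was the min; new min must be rechecked.
New min = -11; changed? yes

Answer: yes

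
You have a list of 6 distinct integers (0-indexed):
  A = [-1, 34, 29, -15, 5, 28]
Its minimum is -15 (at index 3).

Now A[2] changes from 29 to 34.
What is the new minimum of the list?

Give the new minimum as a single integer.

Answer: -15

Derivation:
Old min = -15 (at index 3)
Change: A[2] 29 -> 34
Changed element was NOT the old min.
  New min = min(old_min, new_val) = min(-15, 34) = -15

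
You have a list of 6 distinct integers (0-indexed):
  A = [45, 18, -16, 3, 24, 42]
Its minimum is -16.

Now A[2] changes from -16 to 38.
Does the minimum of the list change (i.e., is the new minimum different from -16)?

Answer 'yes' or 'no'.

Old min = -16
Change: A[2] -16 -> 38
Changed element was the min; new min must be rechecked.
New min = 3; changed? yes

Answer: yes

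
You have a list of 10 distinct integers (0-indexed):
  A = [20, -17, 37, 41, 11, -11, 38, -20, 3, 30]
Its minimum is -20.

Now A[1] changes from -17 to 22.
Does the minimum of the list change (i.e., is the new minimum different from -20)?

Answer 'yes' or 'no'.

Old min = -20
Change: A[1] -17 -> 22
Changed element was NOT the min; min changes only if 22 < -20.
New min = -20; changed? no

Answer: no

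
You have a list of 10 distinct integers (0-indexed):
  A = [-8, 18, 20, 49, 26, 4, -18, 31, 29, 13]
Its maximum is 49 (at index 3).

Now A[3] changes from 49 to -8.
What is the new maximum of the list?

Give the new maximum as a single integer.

Old max = 49 (at index 3)
Change: A[3] 49 -> -8
Changed element WAS the max -> may need rescan.
  Max of remaining elements: 31
  New max = max(-8, 31) = 31

Answer: 31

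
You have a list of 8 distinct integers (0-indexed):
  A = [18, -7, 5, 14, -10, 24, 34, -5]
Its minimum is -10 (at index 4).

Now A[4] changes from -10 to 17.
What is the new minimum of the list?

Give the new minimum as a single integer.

Old min = -10 (at index 4)
Change: A[4] -10 -> 17
Changed element WAS the min. Need to check: is 17 still <= all others?
  Min of remaining elements: -7
  New min = min(17, -7) = -7

Answer: -7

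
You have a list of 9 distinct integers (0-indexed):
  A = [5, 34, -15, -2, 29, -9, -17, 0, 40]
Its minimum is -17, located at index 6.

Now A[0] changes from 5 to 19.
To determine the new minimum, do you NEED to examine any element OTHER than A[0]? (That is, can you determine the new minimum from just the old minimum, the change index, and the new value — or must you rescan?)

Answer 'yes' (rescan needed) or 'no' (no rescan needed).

Old min = -17 at index 6
Change at index 0: 5 -> 19
Index 0 was NOT the min. New min = min(-17, 19). No rescan of other elements needed.
Needs rescan: no

Answer: no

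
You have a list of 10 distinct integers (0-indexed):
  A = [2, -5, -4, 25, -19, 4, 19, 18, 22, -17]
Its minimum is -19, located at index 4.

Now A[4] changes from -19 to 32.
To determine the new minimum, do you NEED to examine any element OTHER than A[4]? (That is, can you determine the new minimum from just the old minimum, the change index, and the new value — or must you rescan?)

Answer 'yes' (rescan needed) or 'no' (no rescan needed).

Answer: yes

Derivation:
Old min = -19 at index 4
Change at index 4: -19 -> 32
Index 4 WAS the min and new value 32 > old min -19. Must rescan other elements to find the new min.
Needs rescan: yes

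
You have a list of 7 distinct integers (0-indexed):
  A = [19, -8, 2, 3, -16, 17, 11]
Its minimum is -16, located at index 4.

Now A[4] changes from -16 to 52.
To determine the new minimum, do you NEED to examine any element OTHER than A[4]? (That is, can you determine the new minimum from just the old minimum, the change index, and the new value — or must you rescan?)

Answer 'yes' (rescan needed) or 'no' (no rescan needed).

Answer: yes

Derivation:
Old min = -16 at index 4
Change at index 4: -16 -> 52
Index 4 WAS the min and new value 52 > old min -16. Must rescan other elements to find the new min.
Needs rescan: yes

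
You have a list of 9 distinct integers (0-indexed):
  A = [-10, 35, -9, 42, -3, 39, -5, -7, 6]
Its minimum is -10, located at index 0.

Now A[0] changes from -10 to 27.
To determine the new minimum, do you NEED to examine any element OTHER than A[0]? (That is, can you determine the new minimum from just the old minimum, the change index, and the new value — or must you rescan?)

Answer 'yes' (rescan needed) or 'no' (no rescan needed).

Answer: yes

Derivation:
Old min = -10 at index 0
Change at index 0: -10 -> 27
Index 0 WAS the min and new value 27 > old min -10. Must rescan other elements to find the new min.
Needs rescan: yes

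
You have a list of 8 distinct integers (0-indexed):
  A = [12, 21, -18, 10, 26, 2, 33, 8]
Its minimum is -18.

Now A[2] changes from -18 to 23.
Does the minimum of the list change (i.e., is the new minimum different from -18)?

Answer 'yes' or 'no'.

Old min = -18
Change: A[2] -18 -> 23
Changed element was the min; new min must be rechecked.
New min = 2; changed? yes

Answer: yes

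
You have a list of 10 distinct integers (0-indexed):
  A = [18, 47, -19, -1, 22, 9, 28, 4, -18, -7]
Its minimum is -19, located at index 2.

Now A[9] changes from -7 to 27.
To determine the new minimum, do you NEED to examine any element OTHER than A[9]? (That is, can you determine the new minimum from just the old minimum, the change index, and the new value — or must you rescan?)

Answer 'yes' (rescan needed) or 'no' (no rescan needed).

Old min = -19 at index 2
Change at index 9: -7 -> 27
Index 9 was NOT the min. New min = min(-19, 27). No rescan of other elements needed.
Needs rescan: no

Answer: no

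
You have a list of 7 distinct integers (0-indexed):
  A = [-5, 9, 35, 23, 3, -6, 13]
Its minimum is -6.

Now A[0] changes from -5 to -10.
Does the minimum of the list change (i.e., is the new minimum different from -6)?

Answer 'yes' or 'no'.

Answer: yes

Derivation:
Old min = -6
Change: A[0] -5 -> -10
Changed element was NOT the min; min changes only if -10 < -6.
New min = -10; changed? yes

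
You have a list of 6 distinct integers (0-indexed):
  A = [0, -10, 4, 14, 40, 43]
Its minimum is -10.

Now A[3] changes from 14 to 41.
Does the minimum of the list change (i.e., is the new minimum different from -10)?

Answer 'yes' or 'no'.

Old min = -10
Change: A[3] 14 -> 41
Changed element was NOT the min; min changes only if 41 < -10.
New min = -10; changed? no

Answer: no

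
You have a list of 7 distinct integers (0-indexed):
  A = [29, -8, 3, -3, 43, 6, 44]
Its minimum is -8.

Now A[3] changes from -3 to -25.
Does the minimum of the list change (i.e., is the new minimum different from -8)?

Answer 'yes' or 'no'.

Answer: yes

Derivation:
Old min = -8
Change: A[3] -3 -> -25
Changed element was NOT the min; min changes only if -25 < -8.
New min = -25; changed? yes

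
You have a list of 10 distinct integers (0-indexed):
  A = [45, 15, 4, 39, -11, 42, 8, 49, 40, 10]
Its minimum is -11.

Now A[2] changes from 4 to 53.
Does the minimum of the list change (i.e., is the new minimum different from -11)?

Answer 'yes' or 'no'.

Old min = -11
Change: A[2] 4 -> 53
Changed element was NOT the min; min changes only if 53 < -11.
New min = -11; changed? no

Answer: no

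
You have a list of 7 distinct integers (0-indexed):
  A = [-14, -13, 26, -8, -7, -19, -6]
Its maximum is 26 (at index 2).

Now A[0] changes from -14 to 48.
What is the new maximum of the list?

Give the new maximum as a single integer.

Answer: 48

Derivation:
Old max = 26 (at index 2)
Change: A[0] -14 -> 48
Changed element was NOT the old max.
  New max = max(old_max, new_val) = max(26, 48) = 48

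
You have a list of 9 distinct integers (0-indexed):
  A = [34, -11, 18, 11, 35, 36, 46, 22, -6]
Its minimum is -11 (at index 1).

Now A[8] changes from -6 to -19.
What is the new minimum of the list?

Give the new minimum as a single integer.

Answer: -19

Derivation:
Old min = -11 (at index 1)
Change: A[8] -6 -> -19
Changed element was NOT the old min.
  New min = min(old_min, new_val) = min(-11, -19) = -19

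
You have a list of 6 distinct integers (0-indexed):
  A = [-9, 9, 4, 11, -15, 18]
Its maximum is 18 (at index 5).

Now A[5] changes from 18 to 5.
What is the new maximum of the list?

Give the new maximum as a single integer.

Answer: 11

Derivation:
Old max = 18 (at index 5)
Change: A[5] 18 -> 5
Changed element WAS the max -> may need rescan.
  Max of remaining elements: 11
  New max = max(5, 11) = 11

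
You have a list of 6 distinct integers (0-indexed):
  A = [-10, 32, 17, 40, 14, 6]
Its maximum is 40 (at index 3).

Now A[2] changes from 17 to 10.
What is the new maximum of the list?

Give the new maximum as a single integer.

Answer: 40

Derivation:
Old max = 40 (at index 3)
Change: A[2] 17 -> 10
Changed element was NOT the old max.
  New max = max(old_max, new_val) = max(40, 10) = 40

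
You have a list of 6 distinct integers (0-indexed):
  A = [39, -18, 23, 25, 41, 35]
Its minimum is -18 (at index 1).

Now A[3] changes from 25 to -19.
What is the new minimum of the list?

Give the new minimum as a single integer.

Old min = -18 (at index 1)
Change: A[3] 25 -> -19
Changed element was NOT the old min.
  New min = min(old_min, new_val) = min(-18, -19) = -19

Answer: -19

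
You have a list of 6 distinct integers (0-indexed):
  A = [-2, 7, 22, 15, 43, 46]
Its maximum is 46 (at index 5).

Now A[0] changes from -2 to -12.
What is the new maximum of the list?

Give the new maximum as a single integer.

Answer: 46

Derivation:
Old max = 46 (at index 5)
Change: A[0] -2 -> -12
Changed element was NOT the old max.
  New max = max(old_max, new_val) = max(46, -12) = 46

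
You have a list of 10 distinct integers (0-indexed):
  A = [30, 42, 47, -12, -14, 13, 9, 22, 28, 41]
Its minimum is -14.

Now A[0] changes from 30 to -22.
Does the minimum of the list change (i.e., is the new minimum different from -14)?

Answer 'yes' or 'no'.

Answer: yes

Derivation:
Old min = -14
Change: A[0] 30 -> -22
Changed element was NOT the min; min changes only if -22 < -14.
New min = -22; changed? yes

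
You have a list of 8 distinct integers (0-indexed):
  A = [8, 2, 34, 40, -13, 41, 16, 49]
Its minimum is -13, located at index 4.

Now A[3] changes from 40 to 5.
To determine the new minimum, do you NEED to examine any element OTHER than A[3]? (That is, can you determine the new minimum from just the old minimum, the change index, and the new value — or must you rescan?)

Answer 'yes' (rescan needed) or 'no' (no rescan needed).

Old min = -13 at index 4
Change at index 3: 40 -> 5
Index 3 was NOT the min. New min = min(-13, 5). No rescan of other elements needed.
Needs rescan: no

Answer: no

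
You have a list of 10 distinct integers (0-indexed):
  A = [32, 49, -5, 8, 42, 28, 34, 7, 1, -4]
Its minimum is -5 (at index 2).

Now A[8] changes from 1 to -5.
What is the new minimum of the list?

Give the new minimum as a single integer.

Answer: -5

Derivation:
Old min = -5 (at index 2)
Change: A[8] 1 -> -5
Changed element was NOT the old min.
  New min = min(old_min, new_val) = min(-5, -5) = -5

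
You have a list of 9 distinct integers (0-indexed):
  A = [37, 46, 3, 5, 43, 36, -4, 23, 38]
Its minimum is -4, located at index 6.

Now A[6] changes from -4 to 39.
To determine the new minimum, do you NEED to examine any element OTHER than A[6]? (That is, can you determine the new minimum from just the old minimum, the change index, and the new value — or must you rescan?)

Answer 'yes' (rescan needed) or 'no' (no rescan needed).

Old min = -4 at index 6
Change at index 6: -4 -> 39
Index 6 WAS the min and new value 39 > old min -4. Must rescan other elements to find the new min.
Needs rescan: yes

Answer: yes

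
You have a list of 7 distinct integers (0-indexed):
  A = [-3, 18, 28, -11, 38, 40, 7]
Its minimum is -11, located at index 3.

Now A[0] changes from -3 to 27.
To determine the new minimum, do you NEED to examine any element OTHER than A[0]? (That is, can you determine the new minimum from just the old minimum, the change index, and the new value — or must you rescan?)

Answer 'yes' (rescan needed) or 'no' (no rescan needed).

Old min = -11 at index 3
Change at index 0: -3 -> 27
Index 0 was NOT the min. New min = min(-11, 27). No rescan of other elements needed.
Needs rescan: no

Answer: no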